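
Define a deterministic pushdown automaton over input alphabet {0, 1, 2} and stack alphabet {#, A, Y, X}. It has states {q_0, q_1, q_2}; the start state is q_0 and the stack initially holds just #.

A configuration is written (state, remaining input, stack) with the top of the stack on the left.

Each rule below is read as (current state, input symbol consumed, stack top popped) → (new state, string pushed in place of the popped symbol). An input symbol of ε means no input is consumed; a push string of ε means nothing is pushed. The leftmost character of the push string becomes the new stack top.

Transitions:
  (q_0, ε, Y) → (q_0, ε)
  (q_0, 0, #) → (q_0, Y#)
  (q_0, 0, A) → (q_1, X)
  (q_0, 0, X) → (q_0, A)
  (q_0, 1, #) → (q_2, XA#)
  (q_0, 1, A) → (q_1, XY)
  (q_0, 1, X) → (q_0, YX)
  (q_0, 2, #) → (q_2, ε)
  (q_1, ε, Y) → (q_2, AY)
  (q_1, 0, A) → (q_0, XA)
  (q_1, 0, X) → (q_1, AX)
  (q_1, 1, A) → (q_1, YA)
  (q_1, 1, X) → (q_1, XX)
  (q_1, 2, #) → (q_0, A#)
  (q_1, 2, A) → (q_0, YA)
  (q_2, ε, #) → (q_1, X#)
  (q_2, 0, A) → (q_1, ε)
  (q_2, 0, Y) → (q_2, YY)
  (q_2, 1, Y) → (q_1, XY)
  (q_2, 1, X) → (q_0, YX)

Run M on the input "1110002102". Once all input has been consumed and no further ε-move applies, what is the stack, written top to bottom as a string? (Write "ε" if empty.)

AXYXA#

(q_0, 1110002102, #) ⊢ (q_2, 110002102, XA#) ⊢ (q_0, 10002102, YXA#) ⊢ (q_0, 10002102, XA#) ⊢ (q_0, 0002102, YXA#) ⊢ (q_0, 0002102, XA#) ⊢ (q_0, 002102, AA#) ⊢ (q_1, 02102, XA#) ⊢ (q_1, 2102, AXA#) ⊢ (q_0, 102, YAXA#) ⊢ (q_0, 102, AXA#) ⊢ (q_1, 02, XYXA#) ⊢ (q_1, 2, AXYXA#) ⊢ (q_0, ε, YAXYXA#) ⊢ (q_0, ε, AXYXA#)
All input consumed in state q_0 with stack AXYXA#.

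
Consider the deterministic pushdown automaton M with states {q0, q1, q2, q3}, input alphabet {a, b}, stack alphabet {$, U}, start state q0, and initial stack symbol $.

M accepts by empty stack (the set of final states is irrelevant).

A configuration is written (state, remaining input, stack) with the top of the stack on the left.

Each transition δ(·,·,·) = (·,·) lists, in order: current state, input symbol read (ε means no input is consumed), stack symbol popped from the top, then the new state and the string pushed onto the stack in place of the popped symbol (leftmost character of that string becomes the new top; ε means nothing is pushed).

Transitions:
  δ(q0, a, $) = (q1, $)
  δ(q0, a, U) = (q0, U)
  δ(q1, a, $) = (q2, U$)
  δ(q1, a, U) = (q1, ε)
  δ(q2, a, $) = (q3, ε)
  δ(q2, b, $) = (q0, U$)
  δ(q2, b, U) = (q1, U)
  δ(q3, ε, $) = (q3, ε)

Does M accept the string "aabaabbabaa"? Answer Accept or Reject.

Reject

(q0, aabaabbabaa, $) ⊢ (q1, abaabbabaa, $) ⊢ (q2, baabbabaa, U$) ⊢ (q1, aabbabaa, U$) ⊢ (q1, abbabaa, $) ⊢ (q2, bbabaa, U$) ⊢ (q1, babaa, U$)
No transition applies at (q1, babaa, U$); input not fully consumed.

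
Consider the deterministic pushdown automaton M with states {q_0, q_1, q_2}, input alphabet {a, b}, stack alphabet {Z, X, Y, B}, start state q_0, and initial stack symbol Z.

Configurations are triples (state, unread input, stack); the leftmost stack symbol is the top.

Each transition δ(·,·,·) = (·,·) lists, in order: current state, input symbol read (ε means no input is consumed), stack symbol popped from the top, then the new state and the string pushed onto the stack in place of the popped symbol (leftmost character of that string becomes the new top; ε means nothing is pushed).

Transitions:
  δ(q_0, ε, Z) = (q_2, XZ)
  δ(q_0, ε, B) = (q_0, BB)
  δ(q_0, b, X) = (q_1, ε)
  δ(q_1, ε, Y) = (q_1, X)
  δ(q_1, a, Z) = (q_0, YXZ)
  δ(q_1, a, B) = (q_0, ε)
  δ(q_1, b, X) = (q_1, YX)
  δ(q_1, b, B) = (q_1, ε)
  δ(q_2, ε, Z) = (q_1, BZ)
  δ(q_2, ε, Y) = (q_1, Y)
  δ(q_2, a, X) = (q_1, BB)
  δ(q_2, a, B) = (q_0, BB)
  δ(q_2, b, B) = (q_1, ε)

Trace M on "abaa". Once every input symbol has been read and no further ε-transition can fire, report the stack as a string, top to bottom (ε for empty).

BBZ

(q_0, abaa, Z)
  ε-move, top Z: go to q_2, push XZ → (q_2, abaa, XZ)
  read a, top X: go to q_1, push BB → (q_1, baa, BBZ)
  read b, top B: go to q_1, push ε → (q_1, aa, BZ)
  read a, top B: go to q_0, push ε → (q_0, a, Z)
  ε-move, top Z: go to q_2, push XZ → (q_2, a, XZ)
  read a, top X: go to q_1, push BB → (q_1, ε, BBZ)
All input consumed in state q_1 with stack BBZ.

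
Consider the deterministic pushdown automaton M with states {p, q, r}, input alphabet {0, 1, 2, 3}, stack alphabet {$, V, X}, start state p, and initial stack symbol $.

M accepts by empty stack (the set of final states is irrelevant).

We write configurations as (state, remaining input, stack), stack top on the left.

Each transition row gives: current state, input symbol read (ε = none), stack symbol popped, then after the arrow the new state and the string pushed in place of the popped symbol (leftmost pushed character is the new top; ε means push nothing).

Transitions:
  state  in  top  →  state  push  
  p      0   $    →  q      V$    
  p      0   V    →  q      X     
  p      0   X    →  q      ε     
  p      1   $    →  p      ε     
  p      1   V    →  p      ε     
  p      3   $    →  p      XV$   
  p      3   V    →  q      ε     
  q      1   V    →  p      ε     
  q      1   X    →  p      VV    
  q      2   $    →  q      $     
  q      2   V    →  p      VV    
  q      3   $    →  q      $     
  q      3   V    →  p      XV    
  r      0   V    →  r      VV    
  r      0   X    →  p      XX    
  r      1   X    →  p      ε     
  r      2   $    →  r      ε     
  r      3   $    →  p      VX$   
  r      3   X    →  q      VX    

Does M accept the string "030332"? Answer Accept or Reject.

Reject

(p, 030332, $) ⊢ (q, 30332, V$) ⊢ (p, 0332, XV$) ⊢ (q, 332, V$) ⊢ (p, 32, XV$)
No transition applies at (p, 32, XV$); input not fully consumed.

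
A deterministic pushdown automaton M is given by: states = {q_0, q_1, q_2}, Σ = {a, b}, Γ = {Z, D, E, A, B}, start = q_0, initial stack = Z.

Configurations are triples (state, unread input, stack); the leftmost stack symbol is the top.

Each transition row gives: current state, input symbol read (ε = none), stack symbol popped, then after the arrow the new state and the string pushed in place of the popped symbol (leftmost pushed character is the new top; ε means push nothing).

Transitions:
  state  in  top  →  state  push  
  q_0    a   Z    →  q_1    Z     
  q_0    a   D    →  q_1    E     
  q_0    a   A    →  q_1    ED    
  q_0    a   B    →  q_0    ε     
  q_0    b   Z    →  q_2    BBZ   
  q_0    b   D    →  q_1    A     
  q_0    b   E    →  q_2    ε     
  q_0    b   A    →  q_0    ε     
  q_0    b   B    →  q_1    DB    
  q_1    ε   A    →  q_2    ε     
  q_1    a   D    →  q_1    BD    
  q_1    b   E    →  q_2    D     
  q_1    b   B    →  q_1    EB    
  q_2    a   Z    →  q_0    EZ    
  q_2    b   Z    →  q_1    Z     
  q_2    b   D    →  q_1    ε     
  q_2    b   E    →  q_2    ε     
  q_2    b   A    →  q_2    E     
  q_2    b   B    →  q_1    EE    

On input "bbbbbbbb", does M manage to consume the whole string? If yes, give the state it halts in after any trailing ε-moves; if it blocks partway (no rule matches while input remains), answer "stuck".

(q_0, bbbbbbbb, Z) ⊢ (q_2, bbbbbbb, BBZ) ⊢ (q_1, bbbbbb, EEBZ) ⊢ (q_2, bbbbb, DEBZ) ⊢ (q_1, bbbb, EBZ) ⊢ (q_2, bbb, DBZ) ⊢ (q_1, bb, BZ) ⊢ (q_1, b, EBZ) ⊢ (q_2, ε, DBZ)
All input consumed; M is in state q_2.

q_2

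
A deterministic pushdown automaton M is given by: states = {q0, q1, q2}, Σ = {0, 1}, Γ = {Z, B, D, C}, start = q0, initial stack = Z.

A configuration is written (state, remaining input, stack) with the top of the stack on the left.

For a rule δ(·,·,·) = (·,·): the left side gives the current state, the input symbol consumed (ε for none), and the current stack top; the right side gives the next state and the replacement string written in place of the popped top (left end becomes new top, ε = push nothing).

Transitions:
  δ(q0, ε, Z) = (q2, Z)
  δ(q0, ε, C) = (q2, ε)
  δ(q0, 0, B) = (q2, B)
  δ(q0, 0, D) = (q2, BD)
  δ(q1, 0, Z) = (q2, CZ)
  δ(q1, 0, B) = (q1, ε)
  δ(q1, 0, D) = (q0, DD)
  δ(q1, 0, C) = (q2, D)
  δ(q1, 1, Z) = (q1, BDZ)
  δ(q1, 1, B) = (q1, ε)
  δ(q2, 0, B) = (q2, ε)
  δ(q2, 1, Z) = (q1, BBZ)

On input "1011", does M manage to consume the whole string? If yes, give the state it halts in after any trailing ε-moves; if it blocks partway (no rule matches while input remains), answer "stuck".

(q0, 1011, Z)
  ε-move, top Z: go to q2, push Z → (q2, 1011, Z)
  read 1, top Z: go to q1, push BBZ → (q1, 011, BBZ)
  read 0, top B: go to q1, push ε → (q1, 11, BZ)
  read 1, top B: go to q1, push ε → (q1, 1, Z)
  read 1, top Z: go to q1, push BDZ → (q1, ε, BDZ)
All input consumed; M is in state q1.

q1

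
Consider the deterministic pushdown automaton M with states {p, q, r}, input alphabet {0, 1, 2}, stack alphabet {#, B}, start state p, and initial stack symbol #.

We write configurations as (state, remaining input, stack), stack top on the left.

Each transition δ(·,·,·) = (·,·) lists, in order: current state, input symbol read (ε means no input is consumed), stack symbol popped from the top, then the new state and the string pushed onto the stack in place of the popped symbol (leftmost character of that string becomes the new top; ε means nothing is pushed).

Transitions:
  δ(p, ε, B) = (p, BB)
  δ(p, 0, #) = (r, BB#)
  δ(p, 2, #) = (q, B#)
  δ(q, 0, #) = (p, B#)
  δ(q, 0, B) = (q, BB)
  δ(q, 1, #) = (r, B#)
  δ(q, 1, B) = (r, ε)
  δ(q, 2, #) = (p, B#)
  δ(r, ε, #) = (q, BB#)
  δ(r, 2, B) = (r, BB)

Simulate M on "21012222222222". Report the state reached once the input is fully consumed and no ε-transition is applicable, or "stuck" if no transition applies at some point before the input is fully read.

(p, 21012222222222, #)
  read 2, top #: go to q, push B# → (q, 1012222222222, B#)
  read 1, top B: go to r, push ε → (r, 012222222222, #)
  ε-move, top #: go to q, push BB# → (q, 012222222222, BB#)
  read 0, top B: go to q, push BB → (q, 12222222222, BBB#)
  read 1, top B: go to r, push ε → (r, 2222222222, BB#)
  read 2, top B: go to r, push BB → (r, 222222222, BBB#)
  read 2, top B: go to r, push BB → (r, 22222222, BBBB#)
  read 2, top B: go to r, push BB → (r, 2222222, BBBBB#)
  read 2, top B: go to r, push BB → (r, 222222, BBBBBB#)
  read 2, top B: go to r, push BB → (r, 22222, BBBBBBB#)
  read 2, top B: go to r, push BB → (r, 2222, BBBBBBBB#)
  read 2, top B: go to r, push BB → (r, 222, BBBBBBBBB#)
  read 2, top B: go to r, push BB → (r, 22, BBBBBBBBBB#)
  read 2, top B: go to r, push BB → (r, 2, BBBBBBBBBBB#)
  read 2, top B: go to r, push BB → (r, ε, BBBBBBBBBBBB#)
All input consumed; M is in state r.

r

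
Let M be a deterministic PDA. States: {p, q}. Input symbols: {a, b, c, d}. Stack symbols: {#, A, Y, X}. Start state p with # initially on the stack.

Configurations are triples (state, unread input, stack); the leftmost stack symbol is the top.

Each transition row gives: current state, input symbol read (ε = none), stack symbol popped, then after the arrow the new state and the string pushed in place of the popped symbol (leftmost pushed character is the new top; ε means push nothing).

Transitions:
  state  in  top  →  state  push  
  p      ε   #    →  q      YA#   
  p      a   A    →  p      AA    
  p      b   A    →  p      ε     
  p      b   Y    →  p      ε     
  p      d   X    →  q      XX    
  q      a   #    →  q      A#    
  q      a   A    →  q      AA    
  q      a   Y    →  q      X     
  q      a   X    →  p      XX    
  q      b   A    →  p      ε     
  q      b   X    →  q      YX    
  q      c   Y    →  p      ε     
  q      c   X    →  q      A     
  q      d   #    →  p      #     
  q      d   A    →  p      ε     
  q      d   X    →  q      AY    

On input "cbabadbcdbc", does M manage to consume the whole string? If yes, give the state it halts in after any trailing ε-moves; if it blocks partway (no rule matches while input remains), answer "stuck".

(p, cbabadbcdbc, #)
  ε-move, top #: go to q, push YA# → (q, cbabadbcdbc, YA#)
  read c, top Y: go to p, push ε → (p, babadbcdbc, A#)
  read b, top A: go to p, push ε → (p, abadbcdbc, #)
  ε-move, top #: go to q, push YA# → (q, abadbcdbc, YA#)
  read a, top Y: go to q, push X → (q, badbcdbc, XA#)
  read b, top X: go to q, push YX → (q, adbcdbc, YXA#)
  read a, top Y: go to q, push X → (q, dbcdbc, XXA#)
  read d, top X: go to q, push AY → (q, bcdbc, AYXA#)
  read b, top A: go to p, push ε → (p, cdbc, YXA#)
No transition for (p, c, top Y); M blocks with input cdbc remaining.

stuck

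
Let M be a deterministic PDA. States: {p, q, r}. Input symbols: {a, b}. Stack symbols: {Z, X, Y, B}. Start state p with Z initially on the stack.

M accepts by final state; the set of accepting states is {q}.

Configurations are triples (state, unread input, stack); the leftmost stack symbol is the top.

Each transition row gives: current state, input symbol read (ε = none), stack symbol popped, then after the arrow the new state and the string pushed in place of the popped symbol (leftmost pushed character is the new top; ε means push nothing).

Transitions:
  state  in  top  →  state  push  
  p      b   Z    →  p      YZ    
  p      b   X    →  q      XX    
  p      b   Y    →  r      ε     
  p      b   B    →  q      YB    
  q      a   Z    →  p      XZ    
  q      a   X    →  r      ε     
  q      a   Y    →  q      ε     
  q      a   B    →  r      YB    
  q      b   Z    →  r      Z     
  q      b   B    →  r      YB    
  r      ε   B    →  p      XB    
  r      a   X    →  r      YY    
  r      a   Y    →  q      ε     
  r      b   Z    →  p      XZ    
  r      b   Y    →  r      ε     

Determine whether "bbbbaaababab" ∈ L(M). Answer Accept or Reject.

Reject

(p, bbbbaaababab, Z)
  read b, top Z: go to p, push YZ → (p, bbbaaababab, YZ)
  read b, top Y: go to r, push ε → (r, bbaaababab, Z)
  read b, top Z: go to p, push XZ → (p, baaababab, XZ)
  read b, top X: go to q, push XX → (q, aaababab, XXZ)
  read a, top X: go to r, push ε → (r, aababab, XZ)
  read a, top X: go to r, push YY → (r, ababab, YYZ)
  read a, top Y: go to q, push ε → (q, babab, YZ)
No transition applies at (q, babab, YZ); input not fully consumed.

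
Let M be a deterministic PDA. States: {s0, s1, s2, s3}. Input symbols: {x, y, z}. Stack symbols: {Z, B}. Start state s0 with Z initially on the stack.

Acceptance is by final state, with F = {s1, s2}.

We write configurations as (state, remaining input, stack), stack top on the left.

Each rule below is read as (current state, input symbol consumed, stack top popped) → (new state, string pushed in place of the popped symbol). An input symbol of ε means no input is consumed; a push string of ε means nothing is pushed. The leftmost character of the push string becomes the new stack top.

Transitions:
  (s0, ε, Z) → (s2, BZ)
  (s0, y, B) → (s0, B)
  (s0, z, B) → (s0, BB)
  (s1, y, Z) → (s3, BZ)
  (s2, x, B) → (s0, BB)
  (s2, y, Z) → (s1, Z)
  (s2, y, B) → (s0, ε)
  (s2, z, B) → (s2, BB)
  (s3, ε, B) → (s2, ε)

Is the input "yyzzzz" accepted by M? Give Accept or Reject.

(s0, yyzzzz, Z)
  ε-move, top Z: go to s2, push BZ → (s2, yyzzzz, BZ)
  read y, top B: go to s0, push ε → (s0, yzzzz, Z)
  ε-move, top Z: go to s2, push BZ → (s2, yzzzz, BZ)
  read y, top B: go to s0, push ε → (s0, zzzz, Z)
  ε-move, top Z: go to s2, push BZ → (s2, zzzz, BZ)
  read z, top B: go to s2, push BB → (s2, zzz, BBZ)
  read z, top B: go to s2, push BB → (s2, zz, BBBZ)
  read z, top B: go to s2, push BB → (s2, z, BBBBZ)
  read z, top B: go to s2, push BB → (s2, ε, BBBBBZ)
All input consumed; state s2 ∈ F.

Accept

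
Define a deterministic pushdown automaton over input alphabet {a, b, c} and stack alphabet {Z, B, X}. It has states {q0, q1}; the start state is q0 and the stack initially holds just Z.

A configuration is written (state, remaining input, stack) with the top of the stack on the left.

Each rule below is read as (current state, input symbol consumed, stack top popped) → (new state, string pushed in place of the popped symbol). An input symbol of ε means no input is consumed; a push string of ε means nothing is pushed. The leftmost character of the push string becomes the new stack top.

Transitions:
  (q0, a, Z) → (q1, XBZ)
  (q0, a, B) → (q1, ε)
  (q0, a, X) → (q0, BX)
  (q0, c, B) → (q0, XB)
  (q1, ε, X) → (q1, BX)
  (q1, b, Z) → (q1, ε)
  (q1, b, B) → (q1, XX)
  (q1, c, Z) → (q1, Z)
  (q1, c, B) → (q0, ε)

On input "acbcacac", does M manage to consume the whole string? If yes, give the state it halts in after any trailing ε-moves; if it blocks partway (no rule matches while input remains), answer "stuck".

(q0, acbcacac, Z)
  read a, top Z: go to q1, push XBZ → (q1, cbcacac, XBZ)
  ε-move, top X: go to q1, push BX → (q1, cbcacac, BXBZ)
  read c, top B: go to q0, push ε → (q0, bcacac, XBZ)
No transition for (q0, b, top X); M blocks with input bcacac remaining.

stuck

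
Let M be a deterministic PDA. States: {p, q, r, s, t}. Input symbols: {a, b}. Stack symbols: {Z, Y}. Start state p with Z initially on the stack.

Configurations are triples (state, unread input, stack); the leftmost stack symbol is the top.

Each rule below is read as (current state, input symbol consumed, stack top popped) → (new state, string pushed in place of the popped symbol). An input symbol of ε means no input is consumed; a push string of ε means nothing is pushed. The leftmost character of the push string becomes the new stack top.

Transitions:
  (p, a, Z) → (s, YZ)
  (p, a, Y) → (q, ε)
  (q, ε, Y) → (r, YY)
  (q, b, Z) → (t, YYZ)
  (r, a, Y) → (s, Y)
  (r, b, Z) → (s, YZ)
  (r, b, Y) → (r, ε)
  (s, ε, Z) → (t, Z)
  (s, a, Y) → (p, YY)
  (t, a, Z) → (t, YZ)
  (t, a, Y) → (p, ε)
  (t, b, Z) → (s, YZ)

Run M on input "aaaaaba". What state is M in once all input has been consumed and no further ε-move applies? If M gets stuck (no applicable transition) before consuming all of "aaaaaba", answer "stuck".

stuck

(p, aaaaaba, Z)
  read a, top Z: go to s, push YZ → (s, aaaaba, YZ)
  read a, top Y: go to p, push YY → (p, aaaba, YYZ)
  read a, top Y: go to q, push ε → (q, aaba, YZ)
  ε-move, top Y: go to r, push YY → (r, aaba, YYZ)
  read a, top Y: go to s, push Y → (s, aba, YYZ)
  read a, top Y: go to p, push YY → (p, ba, YYYZ)
No transition for (p, b, top Y); M blocks with input ba remaining.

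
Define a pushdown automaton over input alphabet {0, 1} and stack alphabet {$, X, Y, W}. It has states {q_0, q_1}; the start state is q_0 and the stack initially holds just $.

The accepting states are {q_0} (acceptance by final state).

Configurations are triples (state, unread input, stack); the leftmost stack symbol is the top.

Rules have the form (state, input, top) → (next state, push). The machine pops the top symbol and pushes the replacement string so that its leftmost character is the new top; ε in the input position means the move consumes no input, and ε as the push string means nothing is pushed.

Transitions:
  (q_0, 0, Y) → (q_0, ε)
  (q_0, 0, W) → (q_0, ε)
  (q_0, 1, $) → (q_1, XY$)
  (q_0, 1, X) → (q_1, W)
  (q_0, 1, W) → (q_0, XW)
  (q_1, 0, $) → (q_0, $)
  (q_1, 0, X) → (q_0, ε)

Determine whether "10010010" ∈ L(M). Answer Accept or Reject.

One accepting computation: (q_0, 10010010, $) ⊢ (q_1, 0010010, XY$) ⊢ (q_0, 010010, Y$) ⊢ (q_0, 10010, $) ⊢ (q_1, 0010, XY$) ⊢ (q_0, 010, Y$) ⊢ (q_0, 10, $) ⊢ (q_1, 0, XY$) ⊢ (q_0, ε, Y$)
All input consumed and state q_0 ∈ F.

Accept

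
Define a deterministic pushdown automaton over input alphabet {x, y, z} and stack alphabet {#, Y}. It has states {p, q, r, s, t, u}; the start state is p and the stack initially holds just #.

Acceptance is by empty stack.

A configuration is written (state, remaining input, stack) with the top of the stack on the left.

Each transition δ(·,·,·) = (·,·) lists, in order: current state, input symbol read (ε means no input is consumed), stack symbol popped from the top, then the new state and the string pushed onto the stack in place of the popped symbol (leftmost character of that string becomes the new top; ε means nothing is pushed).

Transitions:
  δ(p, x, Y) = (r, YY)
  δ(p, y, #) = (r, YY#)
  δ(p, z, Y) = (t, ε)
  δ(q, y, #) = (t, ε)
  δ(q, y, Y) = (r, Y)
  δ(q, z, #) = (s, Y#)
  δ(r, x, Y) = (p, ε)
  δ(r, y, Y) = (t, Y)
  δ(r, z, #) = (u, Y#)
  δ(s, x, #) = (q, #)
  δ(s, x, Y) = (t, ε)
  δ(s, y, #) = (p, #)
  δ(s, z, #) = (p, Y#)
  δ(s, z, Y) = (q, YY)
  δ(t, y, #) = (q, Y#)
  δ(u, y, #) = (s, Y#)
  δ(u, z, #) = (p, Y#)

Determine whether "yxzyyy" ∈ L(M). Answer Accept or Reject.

Reject

(p, yxzyyy, #)
  read y, top #: go to r, push YY# → (r, xzyyy, YY#)
  read x, top Y: go to p, push ε → (p, zyyy, Y#)
  read z, top Y: go to t, push ε → (t, yyy, #)
  read y, top #: go to q, push Y# → (q, yy, Y#)
  read y, top Y: go to r, push Y → (r, y, Y#)
  read y, top Y: go to t, push Y → (t, ε, Y#)
All input consumed; stack is Y#, not empty, and no further ε-move applies.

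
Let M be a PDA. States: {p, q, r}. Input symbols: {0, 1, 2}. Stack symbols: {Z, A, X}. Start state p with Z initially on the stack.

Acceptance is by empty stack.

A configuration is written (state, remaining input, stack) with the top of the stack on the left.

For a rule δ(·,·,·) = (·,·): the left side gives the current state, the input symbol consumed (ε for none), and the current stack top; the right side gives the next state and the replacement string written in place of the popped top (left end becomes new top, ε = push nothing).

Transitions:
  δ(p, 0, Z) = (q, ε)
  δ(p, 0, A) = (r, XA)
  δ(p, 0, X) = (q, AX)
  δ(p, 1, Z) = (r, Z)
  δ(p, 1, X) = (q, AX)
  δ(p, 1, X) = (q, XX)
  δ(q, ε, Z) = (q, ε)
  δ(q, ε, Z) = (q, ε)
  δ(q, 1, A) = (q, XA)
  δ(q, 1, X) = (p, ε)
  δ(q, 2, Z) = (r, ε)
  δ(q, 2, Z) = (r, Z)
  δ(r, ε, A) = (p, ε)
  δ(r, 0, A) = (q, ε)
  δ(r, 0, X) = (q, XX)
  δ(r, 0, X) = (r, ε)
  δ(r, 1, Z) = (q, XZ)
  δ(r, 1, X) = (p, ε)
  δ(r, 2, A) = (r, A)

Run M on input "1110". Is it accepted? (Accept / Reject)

Accept

One accepting computation: (p, 1110, Z) ⊢ (r, 110, Z) ⊢ (q, 10, XZ) ⊢ (p, 0, Z) ⊢ (q, ε, ε)
All input consumed and the stack is empty.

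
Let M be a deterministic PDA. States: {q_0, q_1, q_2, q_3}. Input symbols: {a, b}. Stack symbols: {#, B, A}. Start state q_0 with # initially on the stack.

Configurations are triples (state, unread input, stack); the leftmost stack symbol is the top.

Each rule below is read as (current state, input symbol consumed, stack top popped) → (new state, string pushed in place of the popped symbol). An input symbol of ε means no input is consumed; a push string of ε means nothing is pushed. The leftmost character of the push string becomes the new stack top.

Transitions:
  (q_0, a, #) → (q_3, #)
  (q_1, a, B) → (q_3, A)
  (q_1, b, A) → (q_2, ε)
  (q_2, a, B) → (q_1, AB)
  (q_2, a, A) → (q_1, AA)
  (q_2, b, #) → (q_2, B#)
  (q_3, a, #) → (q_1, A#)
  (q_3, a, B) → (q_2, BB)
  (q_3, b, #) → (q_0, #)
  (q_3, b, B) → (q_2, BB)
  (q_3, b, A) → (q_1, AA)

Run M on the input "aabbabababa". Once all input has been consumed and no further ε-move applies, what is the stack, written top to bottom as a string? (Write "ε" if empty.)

(q_0, aabbabababa, #)
  read a, top #: go to q_3, push # → (q_3, abbabababa, #)
  read a, top #: go to q_1, push A# → (q_1, bbabababa, A#)
  read b, top A: go to q_2, push ε → (q_2, babababa, #)
  read b, top #: go to q_2, push B# → (q_2, abababa, B#)
  read a, top B: go to q_1, push AB → (q_1, bababa, AB#)
  read b, top A: go to q_2, push ε → (q_2, ababa, B#)
  read a, top B: go to q_1, push AB → (q_1, baba, AB#)
  read b, top A: go to q_2, push ε → (q_2, aba, B#)
  read a, top B: go to q_1, push AB → (q_1, ba, AB#)
  read b, top A: go to q_2, push ε → (q_2, a, B#)
  read a, top B: go to q_1, push AB → (q_1, ε, AB#)
All input consumed in state q_1 with stack AB#.

AB#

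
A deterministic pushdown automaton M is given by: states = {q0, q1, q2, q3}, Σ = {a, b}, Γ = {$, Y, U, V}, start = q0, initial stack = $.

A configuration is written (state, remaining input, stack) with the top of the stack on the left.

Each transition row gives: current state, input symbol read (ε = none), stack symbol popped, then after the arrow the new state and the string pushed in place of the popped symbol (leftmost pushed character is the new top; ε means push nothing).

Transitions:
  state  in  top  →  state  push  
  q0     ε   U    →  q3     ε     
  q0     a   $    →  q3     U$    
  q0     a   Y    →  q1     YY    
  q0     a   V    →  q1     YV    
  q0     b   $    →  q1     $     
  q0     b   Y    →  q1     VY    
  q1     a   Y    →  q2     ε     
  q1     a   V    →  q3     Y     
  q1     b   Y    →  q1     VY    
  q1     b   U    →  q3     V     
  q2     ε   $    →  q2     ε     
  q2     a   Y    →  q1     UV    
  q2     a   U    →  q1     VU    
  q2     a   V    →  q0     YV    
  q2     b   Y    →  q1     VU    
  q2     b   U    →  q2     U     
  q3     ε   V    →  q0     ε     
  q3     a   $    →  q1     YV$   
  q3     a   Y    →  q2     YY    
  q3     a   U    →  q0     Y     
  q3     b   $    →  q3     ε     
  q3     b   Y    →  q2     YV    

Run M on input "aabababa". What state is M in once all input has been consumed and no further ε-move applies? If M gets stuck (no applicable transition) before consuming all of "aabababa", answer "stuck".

(q0, aabababa, $)
  read a, top $: go to q3, push U$ → (q3, abababa, U$)
  read a, top U: go to q0, push Y → (q0, bababa, Y$)
  read b, top Y: go to q1, push VY → (q1, ababa, VY$)
  read a, top V: go to q3, push Y → (q3, baba, YY$)
  read b, top Y: go to q2, push YV → (q2, aba, YVY$)
  read a, top Y: go to q1, push UV → (q1, ba, UVVY$)
  read b, top U: go to q3, push V → (q3, a, VVVY$)
  ε-move, top V: go to q0, push ε → (q0, a, VVY$)
  read a, top V: go to q1, push YV → (q1, ε, YVVY$)
All input consumed; M is in state q1.

q1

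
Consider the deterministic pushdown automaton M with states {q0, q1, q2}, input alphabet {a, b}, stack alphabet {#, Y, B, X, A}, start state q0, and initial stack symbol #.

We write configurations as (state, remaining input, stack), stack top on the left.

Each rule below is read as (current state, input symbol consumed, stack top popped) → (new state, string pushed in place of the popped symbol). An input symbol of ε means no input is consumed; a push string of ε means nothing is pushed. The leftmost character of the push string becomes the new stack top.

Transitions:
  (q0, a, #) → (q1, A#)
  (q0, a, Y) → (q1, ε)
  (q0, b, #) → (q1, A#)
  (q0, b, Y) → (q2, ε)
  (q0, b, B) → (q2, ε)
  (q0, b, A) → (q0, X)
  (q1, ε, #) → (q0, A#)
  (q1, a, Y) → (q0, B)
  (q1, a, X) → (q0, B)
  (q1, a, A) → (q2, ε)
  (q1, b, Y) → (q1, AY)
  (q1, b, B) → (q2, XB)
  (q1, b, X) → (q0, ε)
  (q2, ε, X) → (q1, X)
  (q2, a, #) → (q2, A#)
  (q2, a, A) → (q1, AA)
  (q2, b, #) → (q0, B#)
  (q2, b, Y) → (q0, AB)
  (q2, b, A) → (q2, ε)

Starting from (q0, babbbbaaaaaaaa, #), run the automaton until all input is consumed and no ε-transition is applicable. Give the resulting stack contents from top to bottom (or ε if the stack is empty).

AA#

(q0, babbbbaaaaaaaa, #)
  read b, top #: go to q1, push A# → (q1, abbbbaaaaaaaa, A#)
  read a, top A: go to q2, push ε → (q2, bbbbaaaaaaaa, #)
  read b, top #: go to q0, push B# → (q0, bbbaaaaaaaa, B#)
  read b, top B: go to q2, push ε → (q2, bbaaaaaaaa, #)
  read b, top #: go to q0, push B# → (q0, baaaaaaaa, B#)
  read b, top B: go to q2, push ε → (q2, aaaaaaaa, #)
  read a, top #: go to q2, push A# → (q2, aaaaaaa, A#)
  read a, top A: go to q1, push AA → (q1, aaaaaa, AA#)
  read a, top A: go to q2, push ε → (q2, aaaaa, A#)
  read a, top A: go to q1, push AA → (q1, aaaa, AA#)
  read a, top A: go to q2, push ε → (q2, aaa, A#)
  read a, top A: go to q1, push AA → (q1, aa, AA#)
  read a, top A: go to q2, push ε → (q2, a, A#)
  read a, top A: go to q1, push AA → (q1, ε, AA#)
All input consumed in state q1 with stack AA#.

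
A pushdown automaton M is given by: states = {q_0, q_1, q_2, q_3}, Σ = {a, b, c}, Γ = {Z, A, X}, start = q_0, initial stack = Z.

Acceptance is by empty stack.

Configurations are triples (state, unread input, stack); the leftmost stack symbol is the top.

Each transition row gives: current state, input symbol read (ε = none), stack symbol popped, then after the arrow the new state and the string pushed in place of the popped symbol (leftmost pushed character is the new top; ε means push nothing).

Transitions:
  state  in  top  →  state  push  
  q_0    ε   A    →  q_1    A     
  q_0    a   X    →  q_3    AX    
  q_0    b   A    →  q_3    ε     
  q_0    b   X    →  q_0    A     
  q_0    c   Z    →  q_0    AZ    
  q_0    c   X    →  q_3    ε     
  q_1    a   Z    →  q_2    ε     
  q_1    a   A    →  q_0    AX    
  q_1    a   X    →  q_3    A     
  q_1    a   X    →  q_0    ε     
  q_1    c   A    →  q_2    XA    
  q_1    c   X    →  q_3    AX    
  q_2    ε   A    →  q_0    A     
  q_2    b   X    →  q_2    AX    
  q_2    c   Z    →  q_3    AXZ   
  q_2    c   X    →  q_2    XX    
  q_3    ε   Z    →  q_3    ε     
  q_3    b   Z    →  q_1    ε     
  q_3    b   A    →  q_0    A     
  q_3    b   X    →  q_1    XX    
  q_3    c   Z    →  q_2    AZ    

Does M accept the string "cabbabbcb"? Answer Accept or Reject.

Accept

One accepting computation: (q_0, cabbabbcb, Z) ⊢ (q_0, abbabbcb, AZ) ⊢ (q_1, abbabbcb, AZ) ⊢ (q_0, bbabbcb, AXZ) ⊢ (q_3, babbcb, XZ) ⊢ (q_1, abbcb, XXZ) ⊢ (q_0, bbcb, XZ) ⊢ (q_0, bcb, AZ) ⊢ (q_3, cb, Z) ⊢ (q_2, b, AZ) ⊢ (q_0, b, AZ) ⊢ (q_3, ε, Z) ⊢ (q_3, ε, ε)
All input consumed and the stack is empty.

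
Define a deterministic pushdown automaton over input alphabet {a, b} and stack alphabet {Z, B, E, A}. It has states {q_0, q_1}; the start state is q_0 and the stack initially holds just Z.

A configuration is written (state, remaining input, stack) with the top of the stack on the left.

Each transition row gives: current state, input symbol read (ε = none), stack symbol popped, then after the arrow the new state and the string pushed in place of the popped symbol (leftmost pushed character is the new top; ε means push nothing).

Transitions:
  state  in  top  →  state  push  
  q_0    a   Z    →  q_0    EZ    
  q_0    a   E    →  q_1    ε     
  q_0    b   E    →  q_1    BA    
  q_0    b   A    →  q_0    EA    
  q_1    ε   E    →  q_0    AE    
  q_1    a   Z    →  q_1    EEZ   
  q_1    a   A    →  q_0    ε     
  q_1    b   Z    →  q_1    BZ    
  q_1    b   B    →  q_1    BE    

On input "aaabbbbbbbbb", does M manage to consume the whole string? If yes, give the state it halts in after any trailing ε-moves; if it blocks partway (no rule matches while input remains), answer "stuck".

(q_0, aaabbbbbbbbb, Z) ⊢ (q_0, aabbbbbbbbb, EZ) ⊢ (q_1, abbbbbbbbb, Z) ⊢ (q_1, bbbbbbbbb, EEZ) ⊢ (q_0, bbbbbbbbb, AEEZ) ⊢ (q_0, bbbbbbbb, EAEEZ) ⊢ (q_1, bbbbbbb, BAAEEZ) ⊢ (q_1, bbbbbb, BEAAEEZ) ⊢ (q_1, bbbbb, BEEAAEEZ) ⊢ (q_1, bbbb, BEEEAAEEZ) ⊢ (q_1, bbb, BEEEEAAEEZ) ⊢ (q_1, bb, BEEEEEAAEEZ) ⊢ (q_1, b, BEEEEEEAAEEZ) ⊢ (q_1, ε, BEEEEEEEAAEEZ)
All input consumed; M is in state q_1.

q_1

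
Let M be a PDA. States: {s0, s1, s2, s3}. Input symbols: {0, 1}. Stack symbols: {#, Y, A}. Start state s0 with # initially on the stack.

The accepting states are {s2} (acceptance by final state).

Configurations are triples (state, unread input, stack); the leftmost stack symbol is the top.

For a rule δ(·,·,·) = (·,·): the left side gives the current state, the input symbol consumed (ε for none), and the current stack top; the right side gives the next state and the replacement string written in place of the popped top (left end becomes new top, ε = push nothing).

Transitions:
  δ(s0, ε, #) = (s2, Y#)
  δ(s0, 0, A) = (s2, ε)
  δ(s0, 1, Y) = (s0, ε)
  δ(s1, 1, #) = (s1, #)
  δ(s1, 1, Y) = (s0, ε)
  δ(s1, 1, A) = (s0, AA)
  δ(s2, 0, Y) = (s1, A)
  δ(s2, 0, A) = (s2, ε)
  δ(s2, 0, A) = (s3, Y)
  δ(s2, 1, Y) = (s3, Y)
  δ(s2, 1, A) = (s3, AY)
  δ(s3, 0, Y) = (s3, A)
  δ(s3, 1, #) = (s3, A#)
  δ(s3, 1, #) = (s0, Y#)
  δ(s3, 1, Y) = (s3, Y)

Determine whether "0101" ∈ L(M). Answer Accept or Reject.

Reject

No computation consumes all input and reaches a final state.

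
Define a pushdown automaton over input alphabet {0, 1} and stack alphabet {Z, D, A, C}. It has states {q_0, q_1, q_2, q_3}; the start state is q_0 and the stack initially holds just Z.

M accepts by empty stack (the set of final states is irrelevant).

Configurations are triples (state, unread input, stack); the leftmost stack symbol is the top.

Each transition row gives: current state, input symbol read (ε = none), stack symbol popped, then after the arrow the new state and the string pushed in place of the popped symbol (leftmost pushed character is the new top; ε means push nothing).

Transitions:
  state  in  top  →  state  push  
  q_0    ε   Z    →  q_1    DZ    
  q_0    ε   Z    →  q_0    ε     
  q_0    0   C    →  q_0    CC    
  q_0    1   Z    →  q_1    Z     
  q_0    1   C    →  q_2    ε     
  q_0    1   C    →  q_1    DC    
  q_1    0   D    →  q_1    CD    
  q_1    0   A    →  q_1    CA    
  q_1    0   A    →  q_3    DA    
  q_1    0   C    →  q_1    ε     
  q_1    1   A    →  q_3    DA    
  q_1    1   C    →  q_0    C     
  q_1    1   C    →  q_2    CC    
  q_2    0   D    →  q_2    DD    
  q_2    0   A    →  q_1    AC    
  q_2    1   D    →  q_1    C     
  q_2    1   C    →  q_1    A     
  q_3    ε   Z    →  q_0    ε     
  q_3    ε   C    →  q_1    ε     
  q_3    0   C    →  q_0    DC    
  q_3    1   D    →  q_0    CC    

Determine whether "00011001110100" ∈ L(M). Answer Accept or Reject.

No computation consumes all input and empties the stack.

Reject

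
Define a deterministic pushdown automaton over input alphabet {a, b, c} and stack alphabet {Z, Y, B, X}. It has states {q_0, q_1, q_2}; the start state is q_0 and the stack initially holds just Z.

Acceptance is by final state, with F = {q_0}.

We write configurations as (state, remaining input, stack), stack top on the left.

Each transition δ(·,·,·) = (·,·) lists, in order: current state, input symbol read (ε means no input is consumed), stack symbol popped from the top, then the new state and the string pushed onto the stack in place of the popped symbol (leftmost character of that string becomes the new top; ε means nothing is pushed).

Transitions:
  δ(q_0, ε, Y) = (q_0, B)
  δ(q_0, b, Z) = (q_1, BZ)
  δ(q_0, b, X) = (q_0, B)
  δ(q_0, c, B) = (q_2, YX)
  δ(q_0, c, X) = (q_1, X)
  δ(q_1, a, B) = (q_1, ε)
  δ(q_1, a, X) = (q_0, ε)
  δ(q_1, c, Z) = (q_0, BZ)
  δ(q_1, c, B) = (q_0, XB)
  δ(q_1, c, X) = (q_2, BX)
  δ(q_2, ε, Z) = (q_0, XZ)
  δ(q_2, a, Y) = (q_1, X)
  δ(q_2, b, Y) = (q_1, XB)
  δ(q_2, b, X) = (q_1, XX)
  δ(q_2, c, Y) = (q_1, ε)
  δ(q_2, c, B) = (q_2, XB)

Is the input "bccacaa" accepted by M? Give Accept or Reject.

(q_0, bccacaa, Z)
  read b, top Z: go to q_1, push BZ → (q_1, ccacaa, BZ)
  read c, top B: go to q_0, push XB → (q_0, cacaa, XBZ)
  read c, top X: go to q_1, push X → (q_1, acaa, XBZ)
  read a, top X: go to q_0, push ε → (q_0, caa, BZ)
  read c, top B: go to q_2, push YX → (q_2, aa, YXZ)
  read a, top Y: go to q_1, push X → (q_1, a, XXZ)
  read a, top X: go to q_0, push ε → (q_0, ε, XZ)
All input consumed; state q_0 ∈ F.

Accept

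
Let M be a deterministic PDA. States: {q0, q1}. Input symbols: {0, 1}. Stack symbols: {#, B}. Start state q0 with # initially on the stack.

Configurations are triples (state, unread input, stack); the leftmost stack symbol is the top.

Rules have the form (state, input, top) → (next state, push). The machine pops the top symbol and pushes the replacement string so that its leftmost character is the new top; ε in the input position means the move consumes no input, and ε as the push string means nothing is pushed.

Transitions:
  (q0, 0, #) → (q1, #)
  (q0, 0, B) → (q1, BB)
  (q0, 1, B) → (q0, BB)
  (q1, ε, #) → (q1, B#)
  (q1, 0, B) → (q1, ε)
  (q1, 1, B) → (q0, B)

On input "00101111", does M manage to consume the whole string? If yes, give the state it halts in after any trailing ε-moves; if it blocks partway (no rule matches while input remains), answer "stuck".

(q0, 00101111, #)
  read 0, top #: go to q1, push # → (q1, 0101111, #)
  ε-move, top #: go to q1, push B# → (q1, 0101111, B#)
  read 0, top B: go to q1, push ε → (q1, 101111, #)
  ε-move, top #: go to q1, push B# → (q1, 101111, B#)
  read 1, top B: go to q0, push B → (q0, 01111, B#)
  read 0, top B: go to q1, push BB → (q1, 1111, BB#)
  read 1, top B: go to q0, push B → (q0, 111, BB#)
  read 1, top B: go to q0, push BB → (q0, 11, BBB#)
  read 1, top B: go to q0, push BB → (q0, 1, BBBB#)
  read 1, top B: go to q0, push BB → (q0, ε, BBBBB#)
All input consumed; M is in state q0.

q0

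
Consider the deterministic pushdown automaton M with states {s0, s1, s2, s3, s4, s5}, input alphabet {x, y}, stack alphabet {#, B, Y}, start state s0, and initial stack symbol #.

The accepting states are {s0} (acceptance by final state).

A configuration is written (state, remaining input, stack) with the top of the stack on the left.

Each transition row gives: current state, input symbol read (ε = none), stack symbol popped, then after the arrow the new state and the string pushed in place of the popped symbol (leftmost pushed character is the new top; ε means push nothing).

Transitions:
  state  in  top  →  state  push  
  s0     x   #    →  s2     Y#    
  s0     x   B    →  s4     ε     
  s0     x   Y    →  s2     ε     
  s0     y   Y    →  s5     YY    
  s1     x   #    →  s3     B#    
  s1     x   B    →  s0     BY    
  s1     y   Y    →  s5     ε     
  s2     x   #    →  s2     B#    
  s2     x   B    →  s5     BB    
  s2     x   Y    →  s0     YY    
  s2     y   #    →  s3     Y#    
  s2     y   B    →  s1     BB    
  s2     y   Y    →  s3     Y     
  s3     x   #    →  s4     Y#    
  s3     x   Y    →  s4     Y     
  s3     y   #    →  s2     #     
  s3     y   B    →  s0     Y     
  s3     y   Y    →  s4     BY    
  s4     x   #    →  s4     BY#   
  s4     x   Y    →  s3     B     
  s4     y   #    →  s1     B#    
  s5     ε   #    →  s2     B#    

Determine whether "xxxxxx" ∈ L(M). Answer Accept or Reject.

(s0, xxxxxx, #)
  read x, top #: go to s2, push Y# → (s2, xxxxx, Y#)
  read x, top Y: go to s0, push YY → (s0, xxxx, YY#)
  read x, top Y: go to s2, push ε → (s2, xxx, Y#)
  read x, top Y: go to s0, push YY → (s0, xx, YY#)
  read x, top Y: go to s2, push ε → (s2, x, Y#)
  read x, top Y: go to s0, push YY → (s0, ε, YY#)
All input consumed; state s0 ∈ F.

Accept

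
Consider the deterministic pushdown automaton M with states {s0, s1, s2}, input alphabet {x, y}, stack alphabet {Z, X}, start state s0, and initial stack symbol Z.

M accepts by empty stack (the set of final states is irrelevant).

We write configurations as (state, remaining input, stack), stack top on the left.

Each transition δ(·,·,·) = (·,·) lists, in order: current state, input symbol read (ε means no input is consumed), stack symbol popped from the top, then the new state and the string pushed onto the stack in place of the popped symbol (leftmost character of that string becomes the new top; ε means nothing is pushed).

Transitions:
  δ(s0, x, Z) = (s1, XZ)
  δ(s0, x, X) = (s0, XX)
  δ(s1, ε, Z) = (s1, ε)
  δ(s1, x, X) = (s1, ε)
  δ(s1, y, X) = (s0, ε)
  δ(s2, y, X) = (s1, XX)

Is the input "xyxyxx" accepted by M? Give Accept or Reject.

(s0, xyxyxx, Z)
  read x, top Z: go to s1, push XZ → (s1, yxyxx, XZ)
  read y, top X: go to s0, push ε → (s0, xyxx, Z)
  read x, top Z: go to s1, push XZ → (s1, yxx, XZ)
  read y, top X: go to s0, push ε → (s0, xx, Z)
  read x, top Z: go to s1, push XZ → (s1, x, XZ)
  read x, top X: go to s1, push ε → (s1, ε, Z)
  ε-move, top Z: go to s1, push ε → (s1, ε, ε)
All input consumed and the stack is empty.

Accept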